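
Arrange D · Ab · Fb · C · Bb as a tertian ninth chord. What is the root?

Bb

Arranged so that each adjacent pair is a third by letter name: Bb – D – Fb – Ab – C.
The bottom of that stack, Bb, is the root (this is Bb dominant ninth flat five).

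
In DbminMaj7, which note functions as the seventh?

DbminMaj7 is built on D♭; its 7th is a major 7th above the root.
A seventh above D uses the letter C, and the major 7th above D♭ is C.

C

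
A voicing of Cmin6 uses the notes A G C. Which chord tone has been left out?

Eb

The full Cmin6 chord is C, Eb, G, A.
Comparing with the voicing, the minor 3rd (3rd) — Eb — is absent.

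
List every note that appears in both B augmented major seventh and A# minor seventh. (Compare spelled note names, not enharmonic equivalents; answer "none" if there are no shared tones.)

A-sharp

B augmented major seventh = B, D-sharp, F-double-sharp, A-sharp.
A# minor seventh = A-sharp, C-sharp, E-sharp, G-sharp.
Shared: A-sharp.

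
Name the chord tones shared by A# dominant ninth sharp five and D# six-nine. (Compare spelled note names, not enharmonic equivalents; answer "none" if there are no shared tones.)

A-sharp – B-sharp

A# dominant ninth sharp five: A-sharp C-double-sharp E-double-sharp G-sharp B-sharp
D# six-nine: D-sharp F-double-sharp A-sharp B-sharp E-sharp
Common to both → A-sharp, B-sharp.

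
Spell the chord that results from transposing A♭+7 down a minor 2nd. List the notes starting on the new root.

A minor 2nd down from A♭ is G, so the new chord is G augmented seventh.
Root: G
Major 3rd (3rd): B
Augmented 5th (5th): D♯
Minor 7th (7th): F

G B D♯ F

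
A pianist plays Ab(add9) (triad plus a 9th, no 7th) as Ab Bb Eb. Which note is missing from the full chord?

C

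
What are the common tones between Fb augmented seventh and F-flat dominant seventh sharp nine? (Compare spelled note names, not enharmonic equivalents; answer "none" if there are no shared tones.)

Fb, Ab, Ebb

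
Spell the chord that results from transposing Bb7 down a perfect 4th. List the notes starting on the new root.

Transposed root: Bb → F (perfect 4th down). So we spell F dominant seventh:
- root: F
- major 3rd: A
- perfect 5th: C
- minor 7th: Eb

F A C Eb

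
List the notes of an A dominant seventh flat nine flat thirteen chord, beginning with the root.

A  C#  E  G  Bb  F

A dominant seventh flat nine flat thirteen: dominant seventh flat nine flat thirteen on A.
root → A
3rd (major 3rd) → C#
5th (perfect 5th) → E
7th (minor 7th) → G
9th (minor 9th) → Bb
13th (minor 13th) → F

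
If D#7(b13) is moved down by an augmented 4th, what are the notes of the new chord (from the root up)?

An augmented 4th down from D# is A, so the new chord is A dominant seventh flat thirteen.
A — root
C# — major 3rd
E — perfect 5th
G — minor 7th
F — minor 13th

A C# E G F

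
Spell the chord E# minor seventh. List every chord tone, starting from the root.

E# – G# – B# – D#

E# minor seventh: minor seventh on E#.
root → E#
3rd (minor 3rd) → G#
5th (perfect 5th) → B#
7th (minor 7th) → D#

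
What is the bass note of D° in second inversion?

Ab

D° in root position is D–F–Ab.
Second inversion places the fifth in the bass, which is Ab.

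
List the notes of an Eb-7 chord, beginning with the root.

Eb, Gb, Bb, Db

Root Eb, quality minor seventh:
Root: Eb
Minor 3rd (3rd): Gb
Perfect 5th (5th): Bb
Minor 7th (7th): Db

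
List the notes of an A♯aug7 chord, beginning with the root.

A♯aug7: augmented seventh on A#.
Root: A#
Major 3rd (3rd): C##
Augmented 5th (5th): E##
Minor 7th (7th): G#

A#  C##  E##  G#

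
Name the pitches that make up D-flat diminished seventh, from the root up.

D-flat, F-flat, A-double-flat, C-double-flat

D-flat diminished seventh is a diminished seventh built on D-flat.
- root: D-flat
- minor 3rd: F-flat
- diminished 5th: A-double-flat
- diminished 7th: C-double-flat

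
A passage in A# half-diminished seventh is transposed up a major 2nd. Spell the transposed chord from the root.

B-sharp D-sharp F-sharp A-sharp

Transposed root: A-sharp → B-sharp (major 2nd up). So we spell B-sharp half-diminished seventh:
root → B-sharp
3rd (minor 3rd) → D-sharp
5th (diminished 5th) → F-sharp
7th (minor 7th) → A-sharp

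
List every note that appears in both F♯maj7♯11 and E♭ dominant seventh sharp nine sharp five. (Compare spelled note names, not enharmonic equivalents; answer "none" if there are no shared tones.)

F♯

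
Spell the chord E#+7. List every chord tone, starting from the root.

E# – G## – B## – D#

E#+7 is an augmented seventh built on E#.
E# — root
G## — major 3rd
B## — augmented 5th
D# — minor 7th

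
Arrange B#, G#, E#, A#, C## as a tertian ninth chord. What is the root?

A#

Arranged so that each adjacent pair is a third by letter name: A# – C## – E# – G# – B#.
The bottom of that stack, A#, is the root (this is A# dominant ninth).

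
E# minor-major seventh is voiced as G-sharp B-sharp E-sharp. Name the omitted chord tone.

The full E# minor-major seventh chord is E-sharp, G-sharp, B-sharp, D-double-sharp.
Comparing with the voicing, the major 7th (7th) — D-double-sharp — is absent.

D-double-sharp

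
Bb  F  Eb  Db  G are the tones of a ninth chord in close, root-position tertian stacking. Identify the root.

Eb

Arranged so that each adjacent pair is a third by letter name: Eb – G – Bb – Db – F.
The bottom of that stack, Eb, is the root (this is Eb dominant ninth).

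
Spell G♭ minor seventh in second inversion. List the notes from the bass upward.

D-flat F-flat G-flat B-double-flat

In root position, G♭ minor seventh is G-flat–B-double-flat–D-flat–F-flat.
Second inversion puts the fifth (D-flat) in the bass.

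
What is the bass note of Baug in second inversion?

Baug = B–D#–F##. Second inversion → fifth in the bass = F##.

F##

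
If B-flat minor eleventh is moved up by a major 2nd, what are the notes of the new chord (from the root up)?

A major 2nd up from Bb is C, so the new chord is C minor eleventh.
C — root
Eb — minor 3rd
G — perfect 5th
Bb — minor 7th
D — major 9th
F — perfect 11th

C, Eb, G, Bb, D, F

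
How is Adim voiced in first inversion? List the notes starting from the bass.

C, Eb, A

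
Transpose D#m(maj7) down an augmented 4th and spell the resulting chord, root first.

A, C, E, G#

Transposed root: D# → A (augmented 4th down). So we spell A minor-major seventh:
root → A
3rd (minor 3rd) → C
5th (perfect 5th) → E
7th (major 7th) → G#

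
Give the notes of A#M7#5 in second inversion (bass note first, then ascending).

A#M7#5 = A♯–C𝄪–E𝄪–G𝄪; second inversion → fifth (E𝄪) lowest.

E𝄪, G𝄪, A♯, C𝄪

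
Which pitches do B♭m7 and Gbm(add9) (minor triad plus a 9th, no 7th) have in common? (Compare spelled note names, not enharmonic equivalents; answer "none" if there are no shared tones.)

B♭m7 = B♭, D♭, F, A♭.
Gbm(add9) = G♭, B𝄫, D♭, A♭.
Shared: D♭, A♭.

D♭ – A♭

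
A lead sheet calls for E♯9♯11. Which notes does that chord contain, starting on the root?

E#, G##, B#, D#, F##, A##

E♯9♯11: dominant ninth sharp eleven on E#.
E# — root
G## — major 3rd
B# — perfect 5th
D# — minor 7th
F## — major 9th
A## — augmented 11th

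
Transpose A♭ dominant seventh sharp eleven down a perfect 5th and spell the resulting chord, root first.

Transposed root: A-flat → D-flat (perfect 5th down). So we spell D-flat dominant seventh sharp eleven:
Root: D-flat
Major 3rd (3rd): F
Perfect 5th (5th): A-flat
Minor 7th (7th): C-flat
Augmented 11th (11th): G

D-flat – F – A-flat – C-flat – G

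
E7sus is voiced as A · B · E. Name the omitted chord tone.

D

E7sus = E, A, B, D. The voicing lacks the 7th (minor 7th), D.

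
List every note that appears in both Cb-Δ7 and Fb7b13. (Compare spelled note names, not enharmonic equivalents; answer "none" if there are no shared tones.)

Cb – Ebb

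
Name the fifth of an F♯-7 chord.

C♯

F♯-7 is built on F♯; its 5th is a perfect 5th above the root.
A fifth above F uses the letter C, and the perfect 5th above F♯ is C♯.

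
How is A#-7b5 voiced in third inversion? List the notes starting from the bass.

G# – A# – C# – E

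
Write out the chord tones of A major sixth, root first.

A major sixth: major sixth on A.
Root: A
Major 3rd (3rd): C-sharp
Perfect 5th (5th): E
Major 6th (6th): F-sharp

A, C-sharp, E, F-sharp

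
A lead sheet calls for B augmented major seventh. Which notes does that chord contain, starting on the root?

B, D#, F##, A#

B augmented major seventh is an augmented major seventh built on B.
B — root
D# — major 3rd
F## — augmented 5th
A# — major 7th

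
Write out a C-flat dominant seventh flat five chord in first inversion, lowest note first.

C-flat dominant seventh flat five = Cb–Eb–Gbb–Bbb; first inversion → third (Eb) lowest.

Eb, Gbb, Bbb, Cb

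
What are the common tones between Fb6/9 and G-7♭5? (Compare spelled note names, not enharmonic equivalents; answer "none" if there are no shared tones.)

Fb6/9: Fb Ab Cb Db Gb
G-7♭5: G Bb Db F
Common to both → Db.

Db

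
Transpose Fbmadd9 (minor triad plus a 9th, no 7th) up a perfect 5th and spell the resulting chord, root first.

Transposed root: Fb → Cb (perfect 5th up). So we spell Cb minor added-ninth:
Cb — root
Ebb — minor 3rd
Gb — perfect 5th
Db — major 9th

Cb, Ebb, Gb, Db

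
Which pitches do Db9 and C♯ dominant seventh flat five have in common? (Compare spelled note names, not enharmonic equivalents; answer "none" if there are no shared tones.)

Db9: Db F Ab Cb Eb
C♯ dominant seventh flat five: C# E# G B
Common to both → none.

none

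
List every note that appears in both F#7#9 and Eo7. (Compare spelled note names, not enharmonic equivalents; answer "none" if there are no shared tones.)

E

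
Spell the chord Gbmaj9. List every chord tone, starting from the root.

Gbmaj9 is a major ninth built on Gb.
Gb — root
Bb — major 3rd
Db — perfect 5th
F — major 7th
Ab — major 9th

Gb  Bb  Db  F  Ab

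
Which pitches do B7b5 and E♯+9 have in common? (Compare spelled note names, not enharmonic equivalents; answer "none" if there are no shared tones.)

B7b5: B D# F A
E♯+9: E# G## B## D# F##
Common to both → D#.

D#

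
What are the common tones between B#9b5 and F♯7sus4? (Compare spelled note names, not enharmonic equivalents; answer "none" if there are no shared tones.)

B#9b5: B# D## F# A# C##
F♯7sus4: F# B C# E
Common to both → F#.

F#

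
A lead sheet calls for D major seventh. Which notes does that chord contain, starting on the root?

D  F-sharp  A  C-sharp

D major seventh: major seventh on D.
- root: D
- major 3rd: F-sharp
- perfect 5th: A
- major 7th: C-sharp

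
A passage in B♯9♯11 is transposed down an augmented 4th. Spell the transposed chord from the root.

F#  A#  C#  E  G#  B#

Transposed root: B# → F# (augmented 4th down). So we spell F# dominant ninth sharp eleven:
root → F#
3rd (major 3rd) → A#
5th (perfect 5th) → C#
7th (minor 7th) → E
9th (major 9th) → G#
11th (augmented 11th) → B#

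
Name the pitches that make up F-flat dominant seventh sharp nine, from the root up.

F-flat dominant seventh sharp nine is a dominant seventh sharp nine built on Fb.
- root: Fb
- major 3rd: Ab
- perfect 5th: Cb
- minor 7th: Ebb
- augmented 9th: G

Fb  Ab  Cb  Ebb  G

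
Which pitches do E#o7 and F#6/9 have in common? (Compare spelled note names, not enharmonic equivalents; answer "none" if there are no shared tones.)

E#o7 = E♯, G♯, B, D.
F#6/9 = F♯, A♯, C♯, D♯, G♯.
Shared: G♯.

G♯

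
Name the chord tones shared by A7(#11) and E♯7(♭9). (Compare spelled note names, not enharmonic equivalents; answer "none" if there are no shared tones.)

D#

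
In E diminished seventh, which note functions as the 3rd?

E diminished seventh is built on E; its 3rd is a minor 3rd above the root.
A third above E uses the letter G, and the minor 3rd above E is G.

G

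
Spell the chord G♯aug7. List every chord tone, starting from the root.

G# – B# – D## – F#

G♯aug7: augmented seventh on G#.
G# — root
B# — major 3rd
D## — augmented 5th
F# — minor 7th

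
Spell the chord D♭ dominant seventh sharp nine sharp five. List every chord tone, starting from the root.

Db, F, A, Cb, E

Root Db, quality dominant seventh sharp nine sharp five:
root → Db
3rd (major 3rd) → F
5th (augmented 5th) → A
7th (minor 7th) → Cb
9th (augmented 9th) → E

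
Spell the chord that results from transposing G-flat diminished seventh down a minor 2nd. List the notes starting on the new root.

F – Ab – Cb – Ebb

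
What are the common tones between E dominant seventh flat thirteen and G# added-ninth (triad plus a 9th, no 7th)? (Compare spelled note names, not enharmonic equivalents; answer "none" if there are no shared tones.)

G-sharp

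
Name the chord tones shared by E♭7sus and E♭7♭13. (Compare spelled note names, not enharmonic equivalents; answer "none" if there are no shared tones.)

Eb Bb Db

E♭7sus: Eb Ab Bb Db
E♭7♭13: Eb G Bb Db Cb
Common to both → Eb, Bb, Db.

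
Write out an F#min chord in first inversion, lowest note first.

A C♯ F♯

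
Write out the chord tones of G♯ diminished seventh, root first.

G# – B – D – F

G♯ diminished seventh is a diminished seventh built on G#.
G# — root
B — minor 3rd
D — diminished 5th
F — diminished 7th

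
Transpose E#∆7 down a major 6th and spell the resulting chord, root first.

E♯ down a major 6th → G♯. New chord: G♯ major seventh.
- root: G♯
- major 3rd: B♯
- perfect 5th: D♯
- major 7th: F𝄪

G♯, B♯, D♯, F𝄪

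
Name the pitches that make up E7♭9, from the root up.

Root E, quality dominant seventh flat nine:
root → E
3rd (major 3rd) → G#
5th (perfect 5th) → B
7th (minor 7th) → D
9th (minor 9th) → F

E, G#, B, D, F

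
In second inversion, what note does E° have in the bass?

Bb

E° = E–G–Bb. Second inversion → fifth in the bass = Bb.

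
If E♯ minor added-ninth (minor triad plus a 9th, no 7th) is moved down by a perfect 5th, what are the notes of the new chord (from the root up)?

A perfect 5th down from E-sharp is A-sharp, so the new chord is A-sharp minor added-ninth.
Root: A-sharp
Minor 3rd (3rd): C-sharp
Perfect 5th (5th): E-sharp
Major 9th (9th): B-sharp

A-sharp, C-sharp, E-sharp, B-sharp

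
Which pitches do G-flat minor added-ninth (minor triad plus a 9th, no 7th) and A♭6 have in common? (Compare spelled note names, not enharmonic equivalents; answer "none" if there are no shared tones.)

Ab

G-flat minor added-ninth: Gb Bbb Db Ab
A♭6: Ab C Eb F
Common to both → Ab.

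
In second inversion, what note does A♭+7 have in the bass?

E

A♭+7 = Ab–C–E–Gb. Second inversion → fifth in the bass = E.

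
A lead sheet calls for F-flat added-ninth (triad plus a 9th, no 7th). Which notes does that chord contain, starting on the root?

F-flat added-ninth is an added-ninth built on Fb.
Fb — root
Ab — major 3rd
Cb — perfect 5th
Gb — major 9th

Fb Ab Cb Gb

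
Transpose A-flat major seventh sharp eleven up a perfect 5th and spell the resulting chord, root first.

A perfect 5th up from A♭ is E♭, so the new chord is E♭ major seventh sharp eleven.
root → E♭
3rd (major 3rd) → G
5th (perfect 5th) → B♭
7th (major 7th) → D
11th (augmented 11th) → A

E♭, G, B♭, D, A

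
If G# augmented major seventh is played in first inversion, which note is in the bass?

B♯

G# augmented major seventh = G♯–B♯–D𝄪–F𝄪. First inversion → third in the bass = B♯.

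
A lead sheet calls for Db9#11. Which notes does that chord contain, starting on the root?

Db  F  Ab  Cb  Eb  G

Db9#11: dominant ninth sharp eleven on Db.
- root: Db
- major 3rd: F
- perfect 5th: Ab
- minor 7th: Cb
- major 9th: Eb
- augmented 11th: G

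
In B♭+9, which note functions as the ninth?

Root of B♭+9 = Bb. The 9th is a major 9th: Bb up a major 9th → C.

C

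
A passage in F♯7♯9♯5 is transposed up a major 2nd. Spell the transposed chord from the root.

G♯, B♯, D𝄪, F♯, A𝄪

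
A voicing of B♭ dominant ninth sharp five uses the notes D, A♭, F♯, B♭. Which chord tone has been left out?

C

The full B♭ dominant ninth sharp five chord is B♭, D, F♯, A♭, C.
Comparing with the voicing, the major 9th (9th) — C — is absent.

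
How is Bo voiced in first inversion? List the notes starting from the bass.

Bo = B–D–F; first inversion → third (D) lowest.

D F B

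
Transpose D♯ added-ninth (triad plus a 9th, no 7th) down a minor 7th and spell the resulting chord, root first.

E-sharp G-double-sharp B-sharp F-double-sharp

A minor 7th down from D-sharp is E-sharp, so the new chord is E-sharp added-ninth.
root → E-sharp
3rd (major 3rd) → G-double-sharp
5th (perfect 5th) → B-sharp
9th (major 9th) → F-double-sharp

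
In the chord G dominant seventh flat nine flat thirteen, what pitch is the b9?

Ab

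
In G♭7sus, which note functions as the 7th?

F♭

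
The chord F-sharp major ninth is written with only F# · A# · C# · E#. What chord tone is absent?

G#

The full F-sharp major ninth chord is F#, A#, C#, E#, G#.
Comparing with the voicing, the major 9th (9th) — G# — is absent.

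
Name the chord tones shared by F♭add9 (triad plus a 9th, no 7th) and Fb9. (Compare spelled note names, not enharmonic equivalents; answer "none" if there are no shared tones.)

F♭add9 = F♭, A♭, C♭, G♭.
Fb9 = F♭, A♭, C♭, E𝄫, G♭.
Shared: F♭, A♭, C♭, G♭.

F♭, A♭, C♭, G♭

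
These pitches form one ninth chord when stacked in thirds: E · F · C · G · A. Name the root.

Arranged so that each adjacent pair is a third by letter name: F – A – C – E – G.
The bottom of that stack, F, is the root (this is F major ninth).

F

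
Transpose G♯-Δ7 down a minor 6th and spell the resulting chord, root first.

B♯, D♯, F𝄪, A𝄪

G♯ down a minor 6th → B♯. New chord: B♯ minor-major seventh.
root → B♯
3rd (minor 3rd) → D♯
5th (perfect 5th) → F𝄪
7th (major 7th) → A𝄪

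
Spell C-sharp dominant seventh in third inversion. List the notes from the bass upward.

C-sharp dominant seventh = C-sharp–E-sharp–G-sharp–B; third inversion → seventh (B) lowest.

B, C-sharp, E-sharp, G-sharp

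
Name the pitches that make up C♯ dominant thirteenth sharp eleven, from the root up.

C♯, E♯, G♯, B, D♯, F𝄪, A♯

Root C♯, quality dominant thirteenth sharp eleven:
root → C♯
3rd (major 3rd) → E♯
5th (perfect 5th) → G♯
7th (minor 7th) → B
9th (major 9th) → D♯
11th (augmented 11th) → F𝄪
13th (major 13th) → A♯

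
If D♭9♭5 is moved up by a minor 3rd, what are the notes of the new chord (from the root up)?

Fb – Ab – Cbb – Ebb – Gb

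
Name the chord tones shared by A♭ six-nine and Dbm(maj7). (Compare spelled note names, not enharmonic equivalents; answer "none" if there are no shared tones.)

Ab C

A♭ six-nine = Ab, C, Eb, F, Bb.
Dbm(maj7) = Db, Fb, Ab, C.
Shared: Ab, C.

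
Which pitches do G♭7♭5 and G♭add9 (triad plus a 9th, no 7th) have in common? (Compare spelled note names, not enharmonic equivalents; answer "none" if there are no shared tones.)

Gb  Bb

G♭7♭5 = Gb, Bb, Dbb, Fb.
G♭add9 = Gb, Bb, Db, Ab.
Shared: Gb, Bb.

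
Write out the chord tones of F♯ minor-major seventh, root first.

F-sharp A C-sharp E-sharp

Root F-sharp, quality minor-major seventh:
F-sharp — root
A — minor 3rd
C-sharp — perfect 5th
E-sharp — major 7th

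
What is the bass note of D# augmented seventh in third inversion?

D# augmented seventh in root position is D-sharp–F-double-sharp–A-double-sharp–C-sharp.
Third inversion places the seventh in the bass, which is C-sharp.

C-sharp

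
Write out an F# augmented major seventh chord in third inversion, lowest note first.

E-sharp, F-sharp, A-sharp, C-double-sharp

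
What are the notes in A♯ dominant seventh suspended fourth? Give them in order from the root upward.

A#  D#  E#  G#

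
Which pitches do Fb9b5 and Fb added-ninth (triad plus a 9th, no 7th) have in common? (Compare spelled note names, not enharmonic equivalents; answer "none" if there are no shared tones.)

Fb  Ab  Gb

Fb9b5: Fb Ab Cbb Ebb Gb
Fb added-ninth: Fb Ab Cb Gb
Common to both → Fb, Ab, Gb.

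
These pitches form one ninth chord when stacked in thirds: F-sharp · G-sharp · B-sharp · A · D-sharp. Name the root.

Arranged so that each adjacent pair is a third by letter name: G-sharp – B-sharp – D-sharp – F-sharp – A.
The bottom of that stack, G-sharp, is the root (this is G-sharp dominant seventh flat nine).

G-sharp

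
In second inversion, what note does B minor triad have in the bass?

F#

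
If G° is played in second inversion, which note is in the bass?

Db

G° = G–Bb–Db. Second inversion → fifth in the bass = Db.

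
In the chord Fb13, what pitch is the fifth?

C♭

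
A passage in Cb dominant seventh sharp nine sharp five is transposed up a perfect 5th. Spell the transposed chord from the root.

C-flat up a perfect 5th → G-flat. New chord: G-flat dominant seventh sharp nine sharp five.
root → G-flat
3rd (major 3rd) → B-flat
5th (augmented 5th) → D
7th (minor 7th) → F-flat
9th (augmented 9th) → A

G-flat  B-flat  D  F-flat  A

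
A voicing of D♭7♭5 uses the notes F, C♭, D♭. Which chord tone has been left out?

A𝄫

The full D♭7♭5 chord is D♭, F, A𝄫, C♭.
Comparing with the voicing, the diminished 5th (5th) — A𝄫 — is absent.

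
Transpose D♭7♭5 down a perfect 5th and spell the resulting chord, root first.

Db down a perfect 5th → Gb. New chord: Gb dominant seventh flat five.
Gb — root
Bb — major 3rd
Dbb — diminished 5th
Fb — minor 7th

Gb, Bb, Dbb, Fb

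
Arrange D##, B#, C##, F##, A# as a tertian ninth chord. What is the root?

B#

Stacking in thirds gives B# – D## – F## – A# – C##, so B# is the root — B# dominant ninth.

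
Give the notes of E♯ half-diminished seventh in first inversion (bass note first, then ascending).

In root position, E♯ half-diminished seventh is E-sharp–G-sharp–B–D-sharp.
First inversion puts the third (G-sharp) in the bass.

G-sharp B D-sharp E-sharp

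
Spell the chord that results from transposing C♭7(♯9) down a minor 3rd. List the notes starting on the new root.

Ab – C – Eb – Gb – B

Transposed root: Cb → Ab (minor 3rd down). So we spell Ab dominant seventh sharp nine:
- root: Ab
- major 3rd: C
- perfect 5th: Eb
- minor 7th: Gb
- augmented 9th: B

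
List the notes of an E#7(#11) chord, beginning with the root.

Root E#, quality dominant seventh sharp eleven:
root → E#
3rd (major 3rd) → G##
5th (perfect 5th) → B#
7th (minor 7th) → D#
11th (augmented 11th) → A##

E# G## B# D# A##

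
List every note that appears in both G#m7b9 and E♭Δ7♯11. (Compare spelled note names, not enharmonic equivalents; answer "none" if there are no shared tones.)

G#m7b9 = G#, B, D#, F#, A.
E♭Δ7♯11 = Eb, G, Bb, D, A.
Shared: A.

A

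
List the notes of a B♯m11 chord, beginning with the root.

B#  D#  F##  A#  C##  E#

B♯m11 is a minor eleventh built on B#.
B# — root
D# — minor 3rd
F## — perfect 5th
A# — minor 7th
C## — major 9th
E# — perfect 11th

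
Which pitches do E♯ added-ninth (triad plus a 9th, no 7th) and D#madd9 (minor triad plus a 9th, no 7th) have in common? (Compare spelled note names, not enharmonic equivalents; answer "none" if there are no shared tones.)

E#

E♯ added-ninth: E# G## B# F##
D#madd9: D# F# A# E#
Common to both → E#.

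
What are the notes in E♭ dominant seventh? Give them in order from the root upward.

E-flat, G, B-flat, D-flat

E♭ dominant seventh: dominant seventh on E-flat.
Root: E-flat
Major 3rd (3rd): G
Perfect 5th (5th): B-flat
Minor 7th (7th): D-flat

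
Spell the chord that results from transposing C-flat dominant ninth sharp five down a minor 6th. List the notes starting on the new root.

Transposed root: C-flat → E-flat (minor 6th down). So we spell E-flat dominant ninth sharp five:
E-flat — root
G — major 3rd
B — augmented 5th
D-flat — minor 7th
F — major 9th

E-flat, G, B, D-flat, F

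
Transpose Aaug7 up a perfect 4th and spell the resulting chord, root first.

D  F#  A#  C

Transposed root: A → D (perfect 4th up). So we spell D augmented seventh:
root → D
3rd (major 3rd) → F#
5th (augmented 5th) → A#
7th (minor 7th) → C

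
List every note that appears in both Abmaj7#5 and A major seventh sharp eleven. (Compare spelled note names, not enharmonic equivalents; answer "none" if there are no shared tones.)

Abmaj7#5 = Ab, C, E, G.
A major seventh sharp eleven = A, C#, E, G#, D#.
Shared: E.

E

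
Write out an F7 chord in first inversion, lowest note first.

A, C, Eb, F

In root position, F7 is F–A–C–Eb.
First inversion puts the third (A) in the bass.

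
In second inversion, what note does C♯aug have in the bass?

C♯aug in root position is C#–E#–G##.
Second inversion places the fifth in the bass, which is G##.

G##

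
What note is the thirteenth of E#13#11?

Root of E#13#11 = E#. The 13th is a major 13th: E# up a major 13th → C##.

C##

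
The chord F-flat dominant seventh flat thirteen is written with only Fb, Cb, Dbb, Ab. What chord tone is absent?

The full F-flat dominant seventh flat thirteen chord is Fb, Ab, Cb, Ebb, Dbb.
Comparing with the voicing, the minor 7th (7th) — Ebb — is absent.

Ebb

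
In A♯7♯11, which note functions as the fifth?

Root of A♯7♯11 = A#. The 5th is a perfect 5th: A# up a perfect 5th → E#.

E#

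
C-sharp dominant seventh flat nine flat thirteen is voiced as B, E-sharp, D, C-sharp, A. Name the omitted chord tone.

C-sharp dominant seventh flat nine flat thirteen = C-sharp, E-sharp, G-sharp, B, D, A. The voicing lacks the 5th (perfect 5th), G-sharp.

G-sharp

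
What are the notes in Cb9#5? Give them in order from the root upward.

Cb – Eb – G – Bbb – Db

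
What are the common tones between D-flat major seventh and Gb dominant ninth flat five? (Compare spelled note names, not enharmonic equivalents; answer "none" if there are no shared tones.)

D-flat major seventh: D-flat F A-flat C
Gb dominant ninth flat five: G-flat B-flat D-double-flat F-flat A-flat
Common to both → A-flat.

A-flat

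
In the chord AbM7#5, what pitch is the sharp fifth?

E

AbM7#5 is built on Ab; its 5th is an augmented 5th above the root.
A fifth above A uses the letter E, and the augmented 5th above Ab is E.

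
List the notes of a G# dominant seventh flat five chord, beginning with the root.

G# dominant seventh flat five: dominant seventh flat five on G#.
G# — root
B# — major 3rd
D — diminished 5th
F# — minor 7th

G#, B#, D, F#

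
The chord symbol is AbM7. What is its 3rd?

C

Root of AbM7 = Ab. The 3rd is a major 3rd: Ab up a major 3rd → C.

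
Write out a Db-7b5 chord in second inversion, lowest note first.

Db-7b5 = Db–Fb–Abb–Cb; second inversion → fifth (Abb) lowest.

Abb  Cb  Db  Fb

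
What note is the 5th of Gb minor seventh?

D-flat

Gb minor seventh is built on G-flat; its 5th is a perfect 5th above the root.
A fifth above G uses the letter D, and the perfect 5th above G-flat is D-flat.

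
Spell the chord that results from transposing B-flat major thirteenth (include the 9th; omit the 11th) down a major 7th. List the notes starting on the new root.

B♭ down a major 7th → C♭. New chord: C♭ major thirteenth.
root → C♭
3rd (major 3rd) → E♭
5th (perfect 5th) → G♭
7th (major 7th) → B♭
9th (major 9th) → D♭
13th (major 13th) → A♭

C♭  E♭  G♭  B♭  D♭  A♭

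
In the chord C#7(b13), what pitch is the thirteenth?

A

C#7(b13) is built on C#; its 13th is a minor 13th above the root.
A sixth above C uses the letter A, and the minor 13th above C# is A.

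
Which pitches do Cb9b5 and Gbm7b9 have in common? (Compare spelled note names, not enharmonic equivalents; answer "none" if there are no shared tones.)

Cb9b5 = Cb, Eb, Gbb, Bbb, Db.
Gbm7b9 = Gb, Bbb, Db, Fb, Abb.
Shared: Bbb, Db.

Bbb, Db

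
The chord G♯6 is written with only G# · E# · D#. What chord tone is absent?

B#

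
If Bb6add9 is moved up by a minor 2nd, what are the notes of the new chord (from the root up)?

Cb, Eb, Gb, Ab, Db

A minor 2nd up from Bb is Cb, so the new chord is Cb six-nine.
root → Cb
3rd (major 3rd) → Eb
5th (perfect 5th) → Gb
6th (major 6th) → Ab
9th (major 9th) → Db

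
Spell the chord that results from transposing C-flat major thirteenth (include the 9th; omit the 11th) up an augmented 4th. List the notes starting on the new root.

Cb up an augmented 4th → F. New chord: F major thirteenth.
- root: F
- major 3rd: A
- perfect 5th: C
- major 7th: E
- major 9th: G
- major 13th: D

F – A – C – E – G – D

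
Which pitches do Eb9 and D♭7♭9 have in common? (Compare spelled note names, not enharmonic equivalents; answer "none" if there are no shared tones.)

Eb9: E♭ G B♭ D♭ F
D♭7♭9: D♭ F A♭ C♭ E𝄫
Common to both → D♭, F.

D♭, F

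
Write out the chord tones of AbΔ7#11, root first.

Root Ab, quality major seventh sharp eleven:
- root: Ab
- major 3rd: C
- perfect 5th: Eb
- major 7th: G
- augmented 11th: D

Ab, C, Eb, G, D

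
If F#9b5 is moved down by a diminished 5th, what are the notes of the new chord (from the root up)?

A diminished 5th down from F♯ is B♯, so the new chord is B♯ dominant ninth flat five.
Root: B♯
Major 3rd (3rd): D𝄪
Diminished 5th (5th): F♯
Minor 7th (7th): A♯
Major 9th (9th): C𝄪

B♯, D𝄪, F♯, A♯, C𝄪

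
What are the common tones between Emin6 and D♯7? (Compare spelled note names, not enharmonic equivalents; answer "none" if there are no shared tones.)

Emin6: E G B C#
D♯7: D# F## A# C#
Common to both → C#.

C#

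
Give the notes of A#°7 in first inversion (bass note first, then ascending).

C#, E, G, A#

In root position, A#°7 is A#–C#–E–G.
First inversion puts the third (C#) in the bass.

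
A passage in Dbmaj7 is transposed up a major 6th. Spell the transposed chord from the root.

Transposed root: D♭ → B♭ (major 6th up). So we spell B♭ major seventh:
B♭ — root
D — major 3rd
F — perfect 5th
A — major 7th

B♭, D, F, A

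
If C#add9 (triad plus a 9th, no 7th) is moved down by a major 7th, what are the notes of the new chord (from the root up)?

D  F#  A  E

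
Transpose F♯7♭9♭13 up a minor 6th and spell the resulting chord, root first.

D  F#  A  C  Eb  Bb

Transposed root: F# → D (minor 6th up). So we spell D dominant seventh flat nine flat thirteen:
root → D
3rd (major 3rd) → F#
5th (perfect 5th) → A
7th (minor 7th) → C
9th (minor 9th) → Eb
13th (minor 13th) → Bb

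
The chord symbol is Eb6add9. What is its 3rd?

G

Eb6add9 is built on Eb; its 3rd is a major 3rd above the root.
A third above E uses the letter G, and the major 3rd above Eb is G.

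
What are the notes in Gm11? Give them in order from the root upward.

G – Bb – D – F – A – C

Root G, quality minor eleventh:
Root: G
Minor 3rd (3rd): Bb
Perfect 5th (5th): D
Minor 7th (7th): F
Major 9th (9th): A
Perfect 11th (11th): C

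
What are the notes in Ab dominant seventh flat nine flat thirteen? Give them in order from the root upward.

Ab dominant seventh flat nine flat thirteen is a dominant seventh flat nine flat thirteen built on A-flat.
root → A-flat
3rd (major 3rd) → C
5th (perfect 5th) → E-flat
7th (minor 7th) → G-flat
9th (minor 9th) → B-double-flat
13th (minor 13th) → F-flat

A-flat  C  E-flat  G-flat  B-double-flat  F-flat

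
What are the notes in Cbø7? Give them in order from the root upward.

Root Cb, quality half-diminished seventh:
Root: Cb
Minor 3rd (3rd): Ebb
Diminished 5th (5th): Gbb
Minor 7th (7th): Bbb

Cb – Ebb – Gbb – Bbb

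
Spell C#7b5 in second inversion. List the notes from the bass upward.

G, B, C♯, E♯

C#7b5 = C♯–E♯–G–B; second inversion → fifth (G) lowest.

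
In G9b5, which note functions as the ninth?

A

G9b5 is built on G; its 9th is a major 9th above the root.
A second above G uses the letter A, and the major 9th above G is A.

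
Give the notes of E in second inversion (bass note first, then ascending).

In root position, E is E–G♯–B.
Second inversion puts the fifth (B) in the bass.

B – E – G♯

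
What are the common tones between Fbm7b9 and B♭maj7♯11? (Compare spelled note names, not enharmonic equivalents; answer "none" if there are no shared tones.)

Fbm7b9 = Fb, Abb, Cb, Ebb, Gbb.
B♭maj7♯11 = Bb, D, F, A, E.
Shared: none.

none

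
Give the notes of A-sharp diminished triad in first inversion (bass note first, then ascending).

In root position, A-sharp diminished triad is A#–C#–E.
First inversion puts the third (C#) in the bass.

C#, E, A#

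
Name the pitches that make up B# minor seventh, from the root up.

B-sharp, D-sharp, F-double-sharp, A-sharp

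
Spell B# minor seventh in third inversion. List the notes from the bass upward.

A#  B#  D#  F##

In root position, B# minor seventh is B#–D#–F##–A#.
Third inversion puts the seventh (A#) in the bass.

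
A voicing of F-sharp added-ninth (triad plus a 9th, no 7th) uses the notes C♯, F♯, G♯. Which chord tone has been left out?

A♯

F-sharp added-ninth = F♯, A♯, C♯, G♯. The voicing lacks the 3rd (major 3rd), A♯.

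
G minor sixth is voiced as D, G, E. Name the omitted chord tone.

B♭

The full G minor sixth chord is G, B♭, D, E.
Comparing with the voicing, the minor 3rd (3rd) — B♭ — is absent.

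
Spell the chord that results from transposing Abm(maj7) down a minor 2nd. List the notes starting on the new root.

A minor 2nd down from Ab is G, so the new chord is G minor-major seventh.
Root: G
Minor 3rd (3rd): Bb
Perfect 5th (5th): D
Major 7th (7th): F#

G, Bb, D, F#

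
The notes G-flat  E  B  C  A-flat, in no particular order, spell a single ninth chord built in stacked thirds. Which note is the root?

A-flat

Arranged so that each adjacent pair is a third by letter name: A-flat – C – E – G-flat – B.
The bottom of that stack, A-flat, is the root (this is A-flat dominant seventh sharp nine sharp five).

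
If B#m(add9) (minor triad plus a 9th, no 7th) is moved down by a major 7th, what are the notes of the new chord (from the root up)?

C♯  E  G♯  D♯

A major 7th down from B♯ is C♯, so the new chord is C♯ minor added-ninth.
- root: C♯
- minor 3rd: E
- perfect 5th: G♯
- major 9th: D♯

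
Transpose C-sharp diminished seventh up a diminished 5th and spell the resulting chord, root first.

G, B-flat, D-flat, F-flat

Transposed root: C-sharp → G (diminished 5th up). So we spell G diminished seventh:
- root: G
- minor 3rd: B-flat
- diminished 5th: D-flat
- diminished 7th: F-flat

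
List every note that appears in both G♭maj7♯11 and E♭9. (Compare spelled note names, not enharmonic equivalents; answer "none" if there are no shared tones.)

Bb – Db – F

G♭maj7♯11: Gb Bb Db F C
E♭9: Eb G Bb Db F
Common to both → Bb, Db, F.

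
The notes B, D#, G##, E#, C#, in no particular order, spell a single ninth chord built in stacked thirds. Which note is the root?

C#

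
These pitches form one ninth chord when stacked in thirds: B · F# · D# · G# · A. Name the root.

Arranged so that each adjacent pair is a third by letter name: G# – B – D# – F# – A.
The bottom of that stack, G#, is the root (this is G# minor seventh flat nine).

G#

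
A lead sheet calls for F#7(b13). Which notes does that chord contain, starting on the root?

Root F#, quality dominant seventh flat thirteen:
F# — root
A# — major 3rd
C# — perfect 5th
E — minor 7th
D — minor 13th

F#  A#  C#  E  D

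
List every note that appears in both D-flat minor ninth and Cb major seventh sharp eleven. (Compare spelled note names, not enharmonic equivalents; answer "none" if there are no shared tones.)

C-flat  E-flat

D-flat minor ninth: D-flat F-flat A-flat C-flat E-flat
Cb major seventh sharp eleven: C-flat E-flat G-flat B-flat F
Common to both → C-flat, E-flat.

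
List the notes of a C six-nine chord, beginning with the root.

C – E – G – A – D

C six-nine is a six-nine built on C.
Root: C
Major 3rd (3rd): E
Perfect 5th (5th): G
Major 6th (6th): A
Major 9th (9th): D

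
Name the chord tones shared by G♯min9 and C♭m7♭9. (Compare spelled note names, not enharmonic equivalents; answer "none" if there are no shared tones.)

none

G♯min9 = G#, B, D#, F#, A#.
C♭m7♭9 = Cb, Ebb, Gb, Bbb, Dbb.
Shared: none.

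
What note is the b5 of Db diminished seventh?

A-double-flat

Root of Db diminished seventh = D-flat. The 5th is a diminished 5th: D-flat up a diminished 5th → A-double-flat.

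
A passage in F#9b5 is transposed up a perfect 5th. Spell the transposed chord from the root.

C# – E# – G – B – D#

Transposed root: F# → C# (perfect 5th up). So we spell C# dominant ninth flat five:
C# — root
E# — major 3rd
G — diminished 5th
B — minor 7th
D# — major 9th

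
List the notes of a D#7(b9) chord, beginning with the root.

D#, F##, A#, C#, E

D#7(b9) is a dominant seventh flat nine built on D#.
Root: D#
Major 3rd (3rd): F##
Perfect 5th (5th): A#
Minor 7th (7th): C#
Minor 9th (9th): E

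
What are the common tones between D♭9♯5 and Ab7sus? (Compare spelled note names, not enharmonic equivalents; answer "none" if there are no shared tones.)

D♭9♯5: D♭ F A C♭ E♭
Ab7sus: A♭ D♭ E♭ G♭
Common to both → D♭, E♭.

D♭ – E♭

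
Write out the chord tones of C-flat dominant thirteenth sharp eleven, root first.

C-flat, E-flat, G-flat, B-double-flat, D-flat, F, A-flat

C-flat dominant thirteenth sharp eleven: dominant thirteenth sharp eleven on C-flat.
root → C-flat
3rd (major 3rd) → E-flat
5th (perfect 5th) → G-flat
7th (minor 7th) → B-double-flat
9th (major 9th) → D-flat
11th (augmented 11th) → F
13th (major 13th) → A-flat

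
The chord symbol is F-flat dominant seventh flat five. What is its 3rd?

F-flat dominant seventh flat five is built on Fb; its 3rd is a major 3rd above the root.
A third above F uses the letter A, and the major 3rd above Fb is Ab.

Ab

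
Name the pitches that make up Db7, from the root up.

Db, F, Ab, Cb

Db7 is a dominant seventh built on Db.
Db — root
F — major 3rd
Ab — perfect 5th
Cb — minor 7th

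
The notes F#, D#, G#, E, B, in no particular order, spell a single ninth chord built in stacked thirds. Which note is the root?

Arranged so that each adjacent pair is a third by letter name: E – G# – B – D# – F#.
The bottom of that stack, E, is the root (this is E major ninth).

E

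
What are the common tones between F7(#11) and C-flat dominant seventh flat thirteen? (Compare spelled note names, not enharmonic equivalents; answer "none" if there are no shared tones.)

F7(#11): F A C E♭ B
C-flat dominant seventh flat thirteen: C♭ E♭ G♭ B𝄫 A𝄫
Common to both → E♭.

E♭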